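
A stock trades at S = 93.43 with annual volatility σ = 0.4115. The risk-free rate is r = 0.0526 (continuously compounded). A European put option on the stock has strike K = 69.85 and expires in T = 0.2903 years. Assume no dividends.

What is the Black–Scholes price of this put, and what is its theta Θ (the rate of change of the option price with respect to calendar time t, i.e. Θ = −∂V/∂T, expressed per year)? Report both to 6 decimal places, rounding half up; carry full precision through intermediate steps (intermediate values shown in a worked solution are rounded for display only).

price = 0.676957
Θ = -4.310016

σ√T = 0.4115·√0.2903 = 0.221714
d₁ = (ln(S/K) + (r+σ²/2)T) / (σ√T) = (ln(93.43/69.85) + (0.0526+0.4115²/2)·0.2903) / 0.221714 = (0.290862 + 0.039848) / 0.221714 = 1.491609
d₂ = d₁ − σ√T = 1.491609 − 0.221714 = 1.269895
e^{−rT} = e^{−0.0526·0.2903} = 0.984846
N(−d₁) = 0.067901,  N(−d₂) = 0.102061
Put price V = K·e^{−rT}·N(−d₂) − S·N(−d₁) = 7.020934 − 6.343976 = 0.676957
φ(d₁) = (1/√(2π))·e^{−d₁²/2} = 0.131153
Θ = −S·φ(d₁)·σ/(2√T) + r·K·e^{−rT}·N(−d₂) = −4.679317 + 0.369301 = -4.310016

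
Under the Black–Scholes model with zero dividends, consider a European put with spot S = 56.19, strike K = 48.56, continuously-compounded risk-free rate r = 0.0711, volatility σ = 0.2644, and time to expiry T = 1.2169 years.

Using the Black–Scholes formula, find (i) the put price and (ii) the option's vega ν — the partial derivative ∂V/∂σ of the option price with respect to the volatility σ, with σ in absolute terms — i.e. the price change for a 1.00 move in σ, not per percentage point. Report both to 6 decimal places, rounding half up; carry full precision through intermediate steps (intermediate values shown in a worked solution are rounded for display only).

price = 1.752158
ν = 15.854970

σ√T = 0.2644·√1.2169 = 0.291668
d₁ = (ln(S/K) + (r+σ²/2)T) / (σ√T) = (ln(56.19/48.56) + (0.0711+0.2644²/2)·1.2169) / 0.291668 = (0.145939 + 0.129057) / 0.291668 = 0.942837
d₂ = d₁ − σ√T = 0.942837 − 0.291668 = 0.651169
e^{−rT} = e^{−0.0711·1.2169} = 0.917116
N(−d₁) = 0.172882,  N(−d₂) = 0.257469
Put price V = K·e^{−rT}·N(−d₂) − S·N(−d₁) = 11.466409 − 9.714251 = 1.752158
φ(d₁) = (1/√(2π))·e^{−d₁²/2} = 0.255787
ν = S·φ(d₁)·√T = 15.854970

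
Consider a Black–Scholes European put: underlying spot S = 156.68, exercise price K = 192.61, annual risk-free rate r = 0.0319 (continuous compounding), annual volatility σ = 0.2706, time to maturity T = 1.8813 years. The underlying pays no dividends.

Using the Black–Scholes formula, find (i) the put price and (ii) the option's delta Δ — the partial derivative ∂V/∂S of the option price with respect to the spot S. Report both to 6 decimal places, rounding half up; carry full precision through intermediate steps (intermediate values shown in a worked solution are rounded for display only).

σ√T = 0.2706·√1.8813 = 0.371156
d₁ = (ln(S/K) + (r+σ²/2)T) / (σ√T) = (ln(156.68/192.61) + (0.0319+0.2706²/2)·1.8813) / 0.371156 = (-0.206462 + 0.128892) / 0.371156 = -0.208995
d₂ = d₁ − σ√T = -0.208995 − 0.371156 = -0.580152
e^{−rT} = e^{−0.0319·1.8813} = 0.941752
N(−d₁) = 0.582774,  N(−d₂) = 0.719094
Put price V = K·e^{−rT}·N(−d₂) − S·N(−d₁) = 130.437021 − 91.309042 = 39.127979
Δ = −N(−d₁) = -0.582774

price = 39.127979
Δ = -0.582774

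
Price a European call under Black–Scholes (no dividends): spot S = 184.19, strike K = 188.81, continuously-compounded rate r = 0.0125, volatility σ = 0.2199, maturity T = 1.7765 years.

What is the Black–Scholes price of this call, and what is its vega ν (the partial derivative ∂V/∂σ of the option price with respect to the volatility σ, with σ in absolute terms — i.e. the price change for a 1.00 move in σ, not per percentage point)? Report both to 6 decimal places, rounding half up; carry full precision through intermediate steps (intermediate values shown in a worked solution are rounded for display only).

price = 21.251772
ν = 97.014361

σ√T = 0.2199·√1.7765 = 0.293095
d₁ = (ln(S/K) + (r+σ²/2)T) / (σ√T) = (ln(184.19/188.81) + (0.0125+0.2199²/2)·1.7765) / 0.293095 = (-0.024773 + 0.065158) / 0.293095 = 0.137789
d₂ = d₁ − σ√T = 0.137789 − 0.293095 = -0.155306
e^{−rT} = e^{−0.0125·1.7765} = 0.978038
N(d₁) = 0.554796,  N(d₂) = 0.438290
Call price V = S·N(d₁) − K·e^{−rT}·N(d₂) = 102.187920 − 80.936148 = 21.251772
φ(d₁) = (1/√(2π))·e^{−d₁²/2} = 0.395173
ν = S·φ(d₁)·√T = 97.014361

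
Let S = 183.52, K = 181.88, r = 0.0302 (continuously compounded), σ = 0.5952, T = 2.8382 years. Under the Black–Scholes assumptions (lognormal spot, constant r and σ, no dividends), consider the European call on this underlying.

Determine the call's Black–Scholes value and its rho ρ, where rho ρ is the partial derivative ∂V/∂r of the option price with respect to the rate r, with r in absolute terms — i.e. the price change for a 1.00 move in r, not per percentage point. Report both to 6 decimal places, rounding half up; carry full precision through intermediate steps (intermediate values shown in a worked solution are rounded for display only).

price = 75.833576
ρ = 162.056072

σ√T = 0.5952·√2.8382 = 1.002731
d₁ = (ln(S/K) + (r+σ²/2)T) / (σ√T) = (ln(183.52/181.88) + (0.0302+0.5952²/2)·2.8382) / 1.002731 = (0.008977 + 0.588448) / 1.002731 = 0.595798
d₂ = d₁ − σ√T = 0.595798 − 1.002731 = -0.406933
e^{−rT} = e^{−0.0302·2.8382} = 0.917857
N(d₁) = 0.724345,  N(d₂) = 0.342029
Call price V = S·N(d₁) − K·e^{−rT}·N(d₂) = 132.931763 − 57.098186 = 75.833576
ρ = K·T·e^{−rT}·N(d₂) = 162.056072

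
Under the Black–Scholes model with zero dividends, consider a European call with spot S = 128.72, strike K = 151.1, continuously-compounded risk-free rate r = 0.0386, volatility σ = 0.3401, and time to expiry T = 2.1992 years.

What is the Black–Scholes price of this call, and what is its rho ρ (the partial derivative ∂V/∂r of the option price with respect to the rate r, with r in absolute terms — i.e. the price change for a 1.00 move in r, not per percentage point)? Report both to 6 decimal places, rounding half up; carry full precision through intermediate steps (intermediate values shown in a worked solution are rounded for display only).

σ√T = 0.3401·√2.1992 = 0.504358
d₁ = (ln(S/K) + (r+σ²/2)T) / (σ√T) = (ln(128.72/151.1) + (0.0386+0.3401²/2)·2.1992) / 0.504358 = (-0.160302 + 0.212078) / 0.504358 = 0.102656
d₂ = d₁ − σ√T = 0.102656 − 0.504358 = -0.401702
e^{−rT} = e^{−0.0386·2.1992} = 0.918614
N(d₁) = 0.540882,  N(d₂) = 0.343952
Call price V = S·N(d₁) − K·e^{−rT}·N(d₂) = 69.622322 − 47.741372 = 21.880951
ρ = K·T·e^{−rT}·N(d₂) = 104.992825

price = 21.880951
ρ = 104.992825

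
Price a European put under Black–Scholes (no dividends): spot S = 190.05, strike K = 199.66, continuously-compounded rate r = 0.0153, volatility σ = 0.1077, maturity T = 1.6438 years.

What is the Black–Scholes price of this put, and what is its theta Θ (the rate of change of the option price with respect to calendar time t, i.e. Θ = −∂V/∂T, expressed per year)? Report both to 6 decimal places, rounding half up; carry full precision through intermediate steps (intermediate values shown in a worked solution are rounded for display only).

price = 13.076231
Θ = -1.389872

σ√T = 0.1077·√1.6438 = 0.138083
d₁ = (ln(S/K) + (r+σ²/2)T) / (σ√T) = (ln(190.05/199.66) + (0.0153+0.1077²/2)·1.6438) / 0.138083 = (-0.049329 + 0.034684) / 0.138083 = -0.106060
d₂ = d₁ − σ√T = -0.106060 − 0.138083 = -0.244143
e^{−rT} = e^{−0.0153·1.6438} = 0.975163
N(−d₁) = 0.542233,  N(−d₂) = 0.596440
Put price V = K·e^{−rT}·N(−d₂) − S·N(−d₁) = 116.127567 − 103.051336 = 13.076231
φ(d₁) = (1/√(2π))·e^{−d₁²/2} = 0.396705
Θ = −S·φ(d₁)·σ/(2√T) + r·K·e^{−rT}·N(−d₂) = −3.166624 + 1.776752 = -1.389872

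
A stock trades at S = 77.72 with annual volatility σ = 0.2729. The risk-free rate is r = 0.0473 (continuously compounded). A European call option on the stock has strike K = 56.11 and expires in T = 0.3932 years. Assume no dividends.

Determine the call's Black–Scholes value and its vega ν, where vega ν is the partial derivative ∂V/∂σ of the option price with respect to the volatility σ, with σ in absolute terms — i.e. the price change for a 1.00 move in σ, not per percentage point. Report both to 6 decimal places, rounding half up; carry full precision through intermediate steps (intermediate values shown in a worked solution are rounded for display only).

price = 22.735554
ν = 2.151998

σ√T = 0.2729·√0.3932 = 0.171124
d₁ = (ln(S/K) + (r+σ²/2)T) / (σ√T) = (ln(77.72/56.11) + (0.0473+0.2729²/2)·0.3932) / 0.171124 = (0.325799 + 0.033240) / 0.171124 = 2.098123
d₂ = d₁ − σ√T = 2.098123 − 0.171124 = 1.926999
e^{−rT} = e^{−0.0473·0.3932} = 0.981574
N(d₁) = 0.982053,  N(d₂) = 0.973010
Call price V = S·N(d₁) − K·e^{−rT}·N(d₂) = 76.325147 − 53.589593 = 22.735554
φ(d₁) = (1/√(2π))·e^{−d₁²/2} = 0.044157
ν = S·φ(d₁)·√T = 2.151998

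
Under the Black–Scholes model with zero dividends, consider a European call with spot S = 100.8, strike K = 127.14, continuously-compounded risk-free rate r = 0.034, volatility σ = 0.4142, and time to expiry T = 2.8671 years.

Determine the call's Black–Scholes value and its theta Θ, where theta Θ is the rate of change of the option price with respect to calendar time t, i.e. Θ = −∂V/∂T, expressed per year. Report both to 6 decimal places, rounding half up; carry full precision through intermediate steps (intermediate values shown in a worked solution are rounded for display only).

price = 22.883894
Θ = -6.008511

σ√T = 0.4142·√2.8671 = 0.701345
d₁ = (ln(S/K) + (r+σ²/2)T) / (σ√T) = (ln(100.8/127.14) + (0.034+0.4142²/2)·2.8671) / 0.701345 = (-0.232150 + 0.343424) / 0.701345 = 0.158657
d₂ = d₁ − σ√T = 0.158657 − 0.701345 = -0.542688
e^{−rT} = e^{−0.034·2.8671} = 0.907119
N(d₁) = 0.563030,  N(d₂) = 0.293672
Call price V = S·N(d₁) − K·e^{−rT}·N(d₂) = 56.753460 − 33.869567 = 22.883894
φ(d₁) = (1/√(2π))·e^{−d₁²/2} = 0.393953
Θ = −S·φ(d₁)·σ/(2√T) − r·K·e^{−rT}·N(d₂) = −4.856946 − 1.151565 = -6.008511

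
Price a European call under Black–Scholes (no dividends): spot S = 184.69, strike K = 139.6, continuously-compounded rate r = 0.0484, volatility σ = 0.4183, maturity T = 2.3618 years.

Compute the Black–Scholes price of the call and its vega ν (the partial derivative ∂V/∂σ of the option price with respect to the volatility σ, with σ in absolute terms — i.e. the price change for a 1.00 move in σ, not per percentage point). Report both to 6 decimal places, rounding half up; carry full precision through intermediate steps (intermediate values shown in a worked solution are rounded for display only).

σ√T = 0.4183·√2.3618 = 0.642850
d₁ = (ln(S/K) + (r+σ²/2)T) / (σ√T) = (ln(184.69/139.6) + (0.0484+0.4183²/2)·2.3618) / 0.642850 = (0.279898 + 0.320939) / 0.642850 = 0.934645
d₂ = d₁ − σ√T = 0.934645 − 0.642850 = 0.291796
e^{−rT} = e^{−0.0484·2.3618} = 0.891980
N(d₁) = 0.825014,  N(d₂) = 0.614779
Call price V = S·N(d₁) − K·e^{−rT}·N(d₂) = 152.371924 − 76.552519 = 75.819405
φ(d₁) = (1/√(2π))·e^{−d₁²/2} = 0.257762
ν = S·φ(d₁)·√T = 73.161635

price = 75.819405
ν = 73.161635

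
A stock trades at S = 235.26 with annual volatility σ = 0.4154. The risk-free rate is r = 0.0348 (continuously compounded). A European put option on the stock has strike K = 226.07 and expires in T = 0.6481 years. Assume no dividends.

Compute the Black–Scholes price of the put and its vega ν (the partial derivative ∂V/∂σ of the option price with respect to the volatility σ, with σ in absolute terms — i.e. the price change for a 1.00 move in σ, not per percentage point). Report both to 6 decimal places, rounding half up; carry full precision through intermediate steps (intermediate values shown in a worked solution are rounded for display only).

σ√T = 0.4154·√0.6481 = 0.334416
d₁ = (ln(S/K) + (r+σ²/2)T) / (σ√T) = (ln(235.26/226.07) + (0.0348+0.4154²/2)·0.6481) / 0.334416 = (0.039847 + 0.078471) / 0.334416 = 0.353803
d₂ = d₁ − σ√T = 0.353803 − 0.334416 = 0.019387
e^{−rT} = e^{−0.0348·0.6481} = 0.977699
N(−d₁) = 0.361743,  N(−d₂) = 0.492266
Put price V = K·e^{−rT}·N(−d₂) − S·N(−d₁) = 108.804765 − 85.103688 = 23.701077
φ(d₁) = (1/√(2π))·e^{−d₁²/2} = 0.374738
ν = S·φ(d₁)·√T = 70.973687

price = 23.701077
ν = 70.973687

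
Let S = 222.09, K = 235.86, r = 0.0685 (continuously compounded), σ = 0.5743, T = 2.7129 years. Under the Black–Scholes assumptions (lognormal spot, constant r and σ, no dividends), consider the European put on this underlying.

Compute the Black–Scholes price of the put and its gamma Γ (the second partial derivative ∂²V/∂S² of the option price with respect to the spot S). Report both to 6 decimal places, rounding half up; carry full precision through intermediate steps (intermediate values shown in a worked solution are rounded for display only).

price = 63.522675
Γ = 0.001581

σ√T = 0.5743·√2.7129 = 0.945923
d₁ = (ln(S/K) + (r+σ²/2)T) / (σ√T) = (ln(222.09/235.86) + (0.0685+0.5743²/2)·2.7129) / 0.945923 = (-0.060156 + 0.633219) / 0.945923 = 0.605824
d₂ = d₁ − σ√T = 0.605824 − 0.945923 = -0.340099
e^{−rT} = e^{−0.0685·2.7129} = 0.830412
N(−d₁) = 0.272316,  N(−d₂) = 0.633109
Put price V = K·e^{−rT}·N(−d₂) − S·N(−d₁) = 124.001279 − 60.478604 = 63.522675
φ(d₁) = (1/√(2π))·e^{−d₁²/2} = 0.332057
Γ = φ(d₁) / (S·σ·√T) = 0.001581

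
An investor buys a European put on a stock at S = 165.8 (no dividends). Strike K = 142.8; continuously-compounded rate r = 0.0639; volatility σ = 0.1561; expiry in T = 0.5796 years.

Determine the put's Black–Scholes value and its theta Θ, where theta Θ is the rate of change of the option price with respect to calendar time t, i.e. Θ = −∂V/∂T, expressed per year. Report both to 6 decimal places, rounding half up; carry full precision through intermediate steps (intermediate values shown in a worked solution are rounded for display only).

price = 0.448873
Θ = -1.225600

σ√T = 0.1561·√0.5796 = 0.118841
d₁ = (ln(S/K) + (r+σ²/2)T) / (σ√T) = (ln(165.8/142.8) + (0.0639+0.1561²/2)·0.5796) / 0.118841 = (0.149337 + 0.044098) / 0.118841 = 1.627678
d₂ = d₁ − σ√T = 1.627678 − 0.118841 = 1.508837
e^{−rT} = e^{−0.0639·0.5796} = 0.963641
N(−d₁) = 0.051797,  N(−d₂) = 0.065670
Put price V = K·e^{−rT}·N(−d₂) − S·N(−d₁) = 9.036745 − 8.587872 = 0.448873
φ(d₁) = (1/√(2π))·e^{−d₁²/2} = 0.106075
Θ = −S·φ(d₁)·σ/(2√T) + r·K·e^{−rT}·N(−d₂) = −1.803048 + 0.577448 = -1.225600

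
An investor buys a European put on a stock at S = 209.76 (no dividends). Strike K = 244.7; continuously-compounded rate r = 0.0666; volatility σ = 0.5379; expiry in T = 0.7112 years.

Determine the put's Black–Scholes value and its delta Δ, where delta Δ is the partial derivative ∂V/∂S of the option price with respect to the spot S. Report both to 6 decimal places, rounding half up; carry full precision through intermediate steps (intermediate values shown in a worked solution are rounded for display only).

price = 52.641205
Δ = -0.503355

σ√T = 0.5379·√0.7112 = 0.453625
d₁ = (ln(S/K) + (r+σ²/2)T) / (σ√T) = (ln(209.76/244.7) + (0.0666+0.5379²/2)·0.7112) / 0.453625 = (-0.154069 + 0.150254) / 0.453625 = -0.008410
d₂ = d₁ − σ√T = -0.008410 − 0.453625 = -0.462035
e^{−rT} = e^{−0.0666·0.7112} = 0.953738
N(−d₁) = 0.503355,  N(−d₂) = 0.677972
Put price V = K·e^{−rT}·N(−d₂) − S·N(−d₁) = 158.224966 − 105.583761 = 52.641205
Δ = −N(−d₁) = -0.503355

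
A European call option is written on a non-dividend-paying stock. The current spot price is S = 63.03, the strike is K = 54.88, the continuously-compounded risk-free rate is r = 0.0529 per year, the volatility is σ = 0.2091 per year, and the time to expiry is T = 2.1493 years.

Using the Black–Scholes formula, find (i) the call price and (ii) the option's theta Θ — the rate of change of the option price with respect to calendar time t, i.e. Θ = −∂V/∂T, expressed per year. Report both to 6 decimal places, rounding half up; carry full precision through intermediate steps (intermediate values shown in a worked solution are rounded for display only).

σ√T = 0.2091·√2.1493 = 0.306551
d₁ = (ln(S/K) + (r+σ²/2)T) / (σ√T) = (ln(63.03/54.88) + (0.0529+0.2091²/2)·2.1493) / 0.306551 = (0.138462 + 0.160685) / 0.306551 = 0.975846
d₂ = d₁ − σ√T = 0.975846 − 0.306551 = 0.669295
e^{−rT} = e^{−0.0529·2.1493} = 0.892527
N(d₁) = 0.835430,  N(d₂) = 0.748346
Call price V = S·N(d₁) − K·e^{−rT}·N(d₂) = 52.657132 − 36.655437 = 16.001694
φ(d₁) = (1/√(2π))·e^{−d₁²/2} = 0.247814
Θ = −S·φ(d₁)·σ/(2√T) − r·K·e^{−rT}·N(d₂) = −1.113907 − 1.939073 = -3.052979

price = 16.001694
Θ = -3.052979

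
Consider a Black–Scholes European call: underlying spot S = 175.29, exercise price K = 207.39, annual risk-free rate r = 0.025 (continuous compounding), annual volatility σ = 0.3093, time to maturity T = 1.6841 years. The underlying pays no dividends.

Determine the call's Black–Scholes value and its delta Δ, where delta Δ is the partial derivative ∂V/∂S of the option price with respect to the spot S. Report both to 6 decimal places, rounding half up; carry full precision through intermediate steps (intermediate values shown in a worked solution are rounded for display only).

price = 19.413685
Δ = 0.454873

σ√T = 0.3093·√1.6841 = 0.401388
d₁ = (ln(S/K) + (r+σ²/2)T) / (σ√T) = (ln(175.29/207.39) + (0.025+0.3093²/2)·1.6841) / 0.401388 = (-0.168159 + 0.122658) / 0.401388 = -0.113359
d₂ = d₁ − σ√T = -0.113359 − 0.401388 = -0.514746
e^{−rT} = e^{−0.025·1.6841} = 0.958772
N(d₁) = 0.454873,  N(d₂) = 0.303365
Call price V = S·N(d₁) − K·e^{−rT}·N(d₂) = 79.734687 − 60.321002 = 19.413685
Δ = N(d₁) = 0.454873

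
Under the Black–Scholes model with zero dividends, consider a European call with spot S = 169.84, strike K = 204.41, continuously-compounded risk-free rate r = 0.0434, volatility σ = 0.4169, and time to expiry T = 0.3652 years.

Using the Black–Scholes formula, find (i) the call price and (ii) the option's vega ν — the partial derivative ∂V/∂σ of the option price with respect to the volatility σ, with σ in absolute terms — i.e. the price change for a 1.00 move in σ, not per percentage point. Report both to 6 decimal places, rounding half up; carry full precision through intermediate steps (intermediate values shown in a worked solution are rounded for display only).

price = 6.939244
ν = 35.266518

σ√T = 0.4169·√0.3652 = 0.251940
d₁ = (ln(S/K) + (r+σ²/2)T) / (σ√T) = (ln(169.84/204.41) + (0.0434+0.4169²/2)·0.3652) / 0.251940 = (-0.185271 + 0.047587) / 0.251940 = -0.546497
d₂ = d₁ − σ√T = -0.546497 − 0.251940 = -0.798437
e^{−rT} = e^{−0.0434·0.3652} = 0.984275
N(d₁) = 0.292362,  N(d₂) = 0.212309
Call price V = S·N(d₁) − K·e^{−rT}·N(d₂) = 49.654821 − 42.715576 = 6.939244
φ(d₁) = (1/√(2π))·e^{−d₁²/2} = 0.343603
ν = S·φ(d₁)·√T = 35.266518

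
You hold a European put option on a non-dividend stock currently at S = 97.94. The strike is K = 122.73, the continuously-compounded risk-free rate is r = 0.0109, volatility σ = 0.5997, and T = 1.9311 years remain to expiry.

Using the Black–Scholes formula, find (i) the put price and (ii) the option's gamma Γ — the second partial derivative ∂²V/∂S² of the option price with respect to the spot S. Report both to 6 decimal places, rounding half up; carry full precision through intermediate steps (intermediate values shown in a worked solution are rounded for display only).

price = 47.344380
Γ = 0.004817

σ√T = 0.5997·√1.9311 = 0.833367
d₁ = (ln(S/K) + (r+σ²/2)T) / (σ√T) = (ln(97.94/122.73) + (0.0109+0.5997²/2)·1.9311) / 0.833367 = (-0.225632 + 0.368299) / 0.833367 = 0.171194
d₂ = d₁ − σ√T = 0.171194 − 0.833367 = -0.662173
e^{−rT} = e^{−0.0109·1.9311} = 0.979171
N(−d₁) = 0.432036,  N(−d₂) = 0.746070
Put price V = K·e^{−rT}·N(−d₂) − S·N(−d₁) = 89.657937 − 42.313557 = 47.344380
φ(d₁) = (1/√(2π))·e^{−d₁²/2} = 0.393139
Γ = φ(d₁) / (S·σ·√T) = 0.004817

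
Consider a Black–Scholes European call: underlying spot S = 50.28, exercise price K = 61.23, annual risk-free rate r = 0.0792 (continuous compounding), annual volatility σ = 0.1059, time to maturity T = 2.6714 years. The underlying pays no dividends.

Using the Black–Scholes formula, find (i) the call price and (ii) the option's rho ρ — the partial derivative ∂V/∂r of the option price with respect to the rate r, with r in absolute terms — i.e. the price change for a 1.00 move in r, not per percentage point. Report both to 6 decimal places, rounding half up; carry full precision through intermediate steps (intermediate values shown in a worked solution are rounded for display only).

σ√T = 0.1059·√2.6714 = 0.173087
d₁ = (ln(S/K) + (r+σ²/2)T) / (σ√T) = (ln(50.28/61.23) + (0.0792+0.1059²/2)·2.6714) / 0.173087 = (-0.197030 + 0.226555) / 0.173087 = 0.170576
d₂ = d₁ − σ√T = 0.170576 − 0.173087 = -0.002511
e^{−rT} = e^{−0.0792·2.6714} = 0.809309
N(d₁) = 0.567722,  N(d₂) = 0.498998
Call price V = S·N(d₁) − K·e^{−rT}·N(d₂) = 28.545040 − 24.727345 = 3.817696
ρ = K·T·e^{−rT}·N(d₂) = 66.056629

price = 3.817696
ρ = 66.056629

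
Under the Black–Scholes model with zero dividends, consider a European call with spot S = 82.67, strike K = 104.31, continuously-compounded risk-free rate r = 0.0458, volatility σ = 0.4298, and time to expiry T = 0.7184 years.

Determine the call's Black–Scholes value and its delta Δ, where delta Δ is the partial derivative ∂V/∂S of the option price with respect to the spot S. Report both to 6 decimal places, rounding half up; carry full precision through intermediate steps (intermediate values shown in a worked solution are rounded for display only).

σ√T = 0.4298·√0.7184 = 0.364292
d₁ = (ln(S/K) + (r+σ²/2)T) / (σ√T) = (ln(82.67/104.31) + (0.0458+0.4298²/2)·0.7184) / 0.364292 = (-0.232510 + 0.099257) / 0.364292 = -0.365787
d₂ = d₁ − σ√T = -0.365787 − 0.364292 = -0.730079
e^{−rT} = e^{−0.0458·0.7184} = 0.967633
N(d₁) = 0.357262,  N(d₂) = 0.232671
Call price V = S·N(d₁) − K·e^{−rT}·N(d₂) = 29.534836 − 23.484343 = 6.050494
Δ = N(d₁) = 0.357262

price = 6.050494
Δ = 0.357262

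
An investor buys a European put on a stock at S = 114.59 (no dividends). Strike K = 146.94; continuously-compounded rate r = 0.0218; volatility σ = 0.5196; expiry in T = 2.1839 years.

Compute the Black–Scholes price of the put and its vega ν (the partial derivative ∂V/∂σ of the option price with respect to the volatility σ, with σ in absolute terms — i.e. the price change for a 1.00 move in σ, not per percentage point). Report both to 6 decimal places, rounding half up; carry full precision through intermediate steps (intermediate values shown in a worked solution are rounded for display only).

σ√T = 0.5196·√2.1839 = 0.767866
d₁ = (ln(S/K) + (r+σ²/2)T) / (σ√T) = (ln(114.59/146.94) + (0.0218+0.5196²/2)·2.1839) / 0.767866 = (-0.248664 + 0.342418) / 0.767866 = 0.122097
d₂ = d₁ − σ√T = 0.122097 − 0.767866 = -0.645769
e^{−rT} = e^{−0.0218·2.1839} = 0.953507
N(−d₁) = 0.451411,  N(−d₂) = 0.740785
Put price V = K·e^{−rT}·N(−d₂) − S·N(−d₁) = 103.790151 − 51.727182 = 52.062969
φ(d₁) = (1/√(2π))·e^{−d₁²/2} = 0.395980
ν = S·φ(d₁)·√T = 67.055743

price = 52.062969
ν = 67.055743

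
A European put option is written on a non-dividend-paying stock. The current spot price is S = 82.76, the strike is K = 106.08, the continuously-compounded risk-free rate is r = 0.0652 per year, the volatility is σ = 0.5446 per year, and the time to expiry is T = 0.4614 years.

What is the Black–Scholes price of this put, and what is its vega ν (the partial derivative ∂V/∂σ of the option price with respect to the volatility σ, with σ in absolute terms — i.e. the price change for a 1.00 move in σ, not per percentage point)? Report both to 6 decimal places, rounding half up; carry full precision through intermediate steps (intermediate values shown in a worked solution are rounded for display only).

price = 25.978610
ν = 20.662791

σ√T = 0.5446·√0.4614 = 0.369927
d₁ = (ln(S/K) + (r+σ²/2)T) / (σ√T) = (ln(82.76/106.08) + (0.0652+0.5446²/2)·0.4614) / 0.369927 = (-0.248249 + 0.098506) / 0.369927 = -0.404788
d₂ = d₁ − σ√T = -0.404788 − 0.369927 = -0.774716
e^{−rT} = e^{−0.0652·0.4614} = 0.970365
N(−d₁) = 0.657183,  N(−d₂) = 0.780746
Put price V = K·e^{−rT}·N(−d₂) − S·N(−d₁) = 80.367112 − 54.388502 = 25.978610
φ(d₁) = (1/√(2π))·e^{−d₁²/2} = 0.367561
ν = S·φ(d₁)·√T = 20.662791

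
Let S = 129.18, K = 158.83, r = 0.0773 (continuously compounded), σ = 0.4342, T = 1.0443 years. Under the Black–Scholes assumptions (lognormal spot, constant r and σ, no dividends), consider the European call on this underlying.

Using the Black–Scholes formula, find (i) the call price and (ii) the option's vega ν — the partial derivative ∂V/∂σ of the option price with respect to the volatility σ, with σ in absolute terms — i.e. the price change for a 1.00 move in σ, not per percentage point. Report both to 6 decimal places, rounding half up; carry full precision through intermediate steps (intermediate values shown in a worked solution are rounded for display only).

price = 16.486560
ν = 52.563728

σ√T = 0.4342·√1.0443 = 0.443713
d₁ = (ln(S/K) + (r+σ²/2)T) / (σ√T) = (ln(129.18/158.83) + (0.0773+0.4342²/2)·1.0443) / 0.443713 = (-0.206628 + 0.179165) / 0.443713 = -0.061892
d₂ = d₁ − σ√T = -0.061892 − 0.443713 = -0.505606
e^{−rT} = e^{−0.0773·1.0443} = 0.922448
N(d₁) = 0.475324,  N(d₂) = 0.306567
Call price V = S·N(d₁) − K·e^{−rT}·N(d₂) = 61.402383 − 44.915823 = 16.486560
φ(d₁) = (1/√(2π))·e^{−d₁²/2} = 0.398179
ν = S·φ(d₁)·√T = 52.563728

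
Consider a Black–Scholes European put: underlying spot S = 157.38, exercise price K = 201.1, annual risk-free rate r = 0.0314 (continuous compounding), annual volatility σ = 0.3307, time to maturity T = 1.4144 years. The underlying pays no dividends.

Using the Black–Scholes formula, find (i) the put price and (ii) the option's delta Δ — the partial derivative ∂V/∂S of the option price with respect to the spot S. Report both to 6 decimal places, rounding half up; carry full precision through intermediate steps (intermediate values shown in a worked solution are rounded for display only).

price = 48.170748
Δ = -0.623134

σ√T = 0.3307·√1.4144 = 0.393297
d₁ = (ln(S/K) + (r+σ²/2)T) / (σ√T) = (ln(157.38/201.1) + (0.0314+0.3307²/2)·1.4144) / 0.393297 = (-0.245139 + 0.121753) / 0.393297 = -0.313722
d₂ = d₁ − σ√T = -0.313722 − 0.393297 = -0.707018
e^{−rT} = e^{−0.0314·1.4144} = 0.956560
N(−d₁) = 0.623134,  N(−d₂) = 0.760222
Put price V = K·e^{−rT}·N(−d₂) − S·N(−d₁) = 146.239545 − 98.068797 = 48.170748
Δ = −N(−d₁) = -0.623134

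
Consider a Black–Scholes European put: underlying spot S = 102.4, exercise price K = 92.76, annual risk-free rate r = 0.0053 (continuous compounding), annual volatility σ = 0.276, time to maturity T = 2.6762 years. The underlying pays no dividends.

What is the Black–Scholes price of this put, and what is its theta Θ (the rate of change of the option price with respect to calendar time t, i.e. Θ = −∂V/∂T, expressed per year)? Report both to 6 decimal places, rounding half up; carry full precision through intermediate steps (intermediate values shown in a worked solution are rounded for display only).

σ√T = 0.276·√2.6762 = 0.451511
d₁ = (ln(S/K) + (r+σ²/2)T) / (σ√T) = (ln(102.4/92.76) + (0.0053+0.276²/2)·2.6762) / 0.451511 = (0.098871 + 0.116115) / 0.451511 = 0.476148
d₂ = d₁ − σ√T = 0.476148 − 0.451511 = 0.024637
e^{−rT} = e^{−0.0053·2.6762} = 0.985916
N(−d₁) = 0.316984,  N(−d₂) = 0.490172
Put price V = K·e^{−rT}·N(−d₂) − S·N(−d₁) = 44.828007 − 32.459202 = 12.368805
φ(d₁) = (1/√(2π))·e^{−d₁²/2} = 0.356188
Θ = −S·φ(d₁)·σ/(2√T) + r·K·e^{−rT}·N(−d₂) = −3.076797 + 0.237588 = -2.839208

price = 12.368805
Θ = -2.839208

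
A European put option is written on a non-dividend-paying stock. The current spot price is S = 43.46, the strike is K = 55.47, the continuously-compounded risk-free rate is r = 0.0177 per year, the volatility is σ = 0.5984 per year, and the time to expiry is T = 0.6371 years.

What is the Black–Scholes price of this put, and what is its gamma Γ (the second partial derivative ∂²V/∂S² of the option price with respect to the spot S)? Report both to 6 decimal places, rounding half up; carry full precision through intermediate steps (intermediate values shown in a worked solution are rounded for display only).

price = 16.025677
Γ = 0.018635

σ√T = 0.5984·√0.6371 = 0.477634
d₁ = (ln(S/K) + (r+σ²/2)T) / (σ√T) = (ln(43.46/55.47) + (0.0177+0.5984²/2)·0.6371) / 0.477634 = (-0.244001 + 0.125344) / 0.477634 = -0.248428
d₂ = d₁ − σ√T = -0.248428 − 0.477634 = -0.726062
e^{−rT} = e^{−0.0177·0.6371} = 0.988787
N(−d₁) = 0.598098,  N(−d₂) = 0.766100
Put price V = K·e^{−rT}·N(−d₂) − S·N(−d₁) = 42.019025 − 25.993347 = 16.025677
φ(d₁) = (1/√(2π))·e^{−d₁²/2} = 0.386820
Γ = φ(d₁) / (S·σ·√T) = 0.018635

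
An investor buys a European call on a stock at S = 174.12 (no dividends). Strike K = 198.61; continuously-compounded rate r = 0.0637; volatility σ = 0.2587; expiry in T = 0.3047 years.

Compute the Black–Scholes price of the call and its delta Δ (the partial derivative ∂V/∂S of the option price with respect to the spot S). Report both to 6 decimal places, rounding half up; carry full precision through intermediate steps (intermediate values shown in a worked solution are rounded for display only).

price = 3.237372
Δ = 0.237543

σ√T = 0.2587·√0.3047 = 0.142801
d₁ = (ln(S/K) + (r+σ²/2)T) / (σ√T) = (ln(174.12/198.61) + (0.0637+0.2587²/2)·0.3047) / 0.142801 = (-0.131598 + 0.029606) / 0.142801 = -0.714228
d₂ = d₁ − σ√T = -0.714228 − 0.142801 = -0.857030
e^{−rT} = e^{−0.0637·0.3047} = 0.980778
N(d₁) = 0.237543,  N(d₂) = 0.195714
Call price V = S·N(d₁) − K·e^{−rT}·N(d₂) = 41.360981 − 38.123609 = 3.237372
Δ = N(d₁) = 0.237543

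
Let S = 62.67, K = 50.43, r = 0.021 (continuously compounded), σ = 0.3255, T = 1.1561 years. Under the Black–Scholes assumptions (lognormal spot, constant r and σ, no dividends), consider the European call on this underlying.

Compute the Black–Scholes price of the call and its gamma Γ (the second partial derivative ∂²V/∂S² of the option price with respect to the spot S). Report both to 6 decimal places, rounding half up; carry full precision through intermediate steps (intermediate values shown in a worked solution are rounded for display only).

price = 16.248864
Γ = 0.012509

σ√T = 0.3255·√1.1561 = 0.349984
d₁ = (ln(S/K) + (r+σ²/2)T) / (σ√T) = (ln(62.67/50.43) + (0.021+0.3255²/2)·1.1561) / 0.349984 = (0.217297 + 0.085523) / 0.349984 = 0.865236
d₂ = d₁ − σ√T = 0.865236 − 0.349984 = 0.515252
e^{−rT} = e^{−0.021·1.1561} = 0.976014
N(d₁) = 0.806545,  N(d₂) = 0.696812
Call price V = S·N(d₁) − K·e^{−rT}·N(d₂) = 50.546206 − 34.297342 = 16.248864
φ(d₁) = (1/√(2π))·e^{−d₁²/2} = 0.274376
Γ = φ(d₁) / (S·σ·√T) = 0.012509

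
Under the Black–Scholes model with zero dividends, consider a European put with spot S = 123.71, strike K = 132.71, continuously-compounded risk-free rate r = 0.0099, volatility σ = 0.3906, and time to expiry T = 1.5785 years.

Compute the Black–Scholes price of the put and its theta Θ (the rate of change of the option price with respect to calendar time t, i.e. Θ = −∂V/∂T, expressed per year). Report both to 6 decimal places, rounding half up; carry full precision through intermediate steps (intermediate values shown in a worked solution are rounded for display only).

σ√T = 0.3906·√1.5785 = 0.490743
d₁ = (ln(S/K) + (r+σ²/2)T) / (σ√T) = (ln(123.71/132.71) + (0.0099+0.3906²/2)·1.5785) / 0.490743 = (-0.070226 + 0.136042) / 0.490743 = 0.134114
d₂ = d₁ − σ√T = 0.134114 − 0.490743 = -0.356630
e^{−rT} = e^{−0.0099·1.5785} = 0.984494
N(−d₁) = 0.446656,  N(−d₂) = 0.639315
Put price V = K·e^{−rT}·N(−d₂) − S·N(−d₁) = 83.527991 − 55.255842 = 28.272149
φ(d₁) = (1/√(2π))·e^{−d₁²/2} = 0.395371
Θ = −S·φ(d₁)·σ/(2√T) + r·K·e^{−rT}·N(−d₂) = −7.603072 + 0.826927 = -6.776145

price = 28.272149
Θ = -6.776145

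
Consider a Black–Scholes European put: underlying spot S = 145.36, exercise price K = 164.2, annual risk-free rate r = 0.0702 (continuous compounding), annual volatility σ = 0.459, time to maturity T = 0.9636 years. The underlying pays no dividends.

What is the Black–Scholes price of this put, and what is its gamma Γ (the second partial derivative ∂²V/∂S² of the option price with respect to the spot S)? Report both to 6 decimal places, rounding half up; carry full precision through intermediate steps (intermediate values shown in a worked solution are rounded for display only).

σ√T = 0.459·√0.9636 = 0.450569
d₁ = (ln(S/K) + (r+σ²/2)T) / (σ√T) = (ln(145.36/164.2) + (0.0702+0.459²/2)·0.9636) / 0.450569 = (-0.121872 + 0.169151) / 0.450569 = 0.104932
d₂ = d₁ − σ√T = 0.104932 − 0.450569 = -0.345637
e^{−rT} = e^{−0.0702·0.9636} = 0.934592
N(−d₁) = 0.458215,  N(−d₂) = 0.635192
Put price V = K·e^{−rT}·N(−d₂) − S·N(−d₁) = 97.476642 − 66.606119 = 30.870523
φ(d₁) = (1/√(2π))·e^{−d₁²/2} = 0.396752
Γ = φ(d₁) / (S·σ·√T) = 0.006058

price = 30.870523
Γ = 0.006058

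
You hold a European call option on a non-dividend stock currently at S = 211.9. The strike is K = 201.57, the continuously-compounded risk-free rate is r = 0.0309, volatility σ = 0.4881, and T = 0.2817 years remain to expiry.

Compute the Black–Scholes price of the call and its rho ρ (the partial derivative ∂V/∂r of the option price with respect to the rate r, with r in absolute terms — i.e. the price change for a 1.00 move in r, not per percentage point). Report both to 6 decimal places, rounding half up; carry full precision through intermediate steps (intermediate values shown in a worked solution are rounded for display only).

σ√T = 0.4881·√0.2817 = 0.259061
d₁ = (ln(S/K) + (r+σ²/2)T) / (σ√T) = (ln(211.9/201.57) + (0.0309+0.4881²/2)·0.2817) / 0.259061 = (0.049978 + 0.042261) / 0.259061 = 0.356050
d₂ = d₁ − σ√T = 0.356050 − 0.259061 = 0.096988
e^{−rT} = e^{−0.0309·0.2817} = 0.991333
N(d₁) = 0.639098,  N(d₂) = 0.538632
Call price V = S·N(d₁) − K·e^{−rT}·N(d₂) = 135.424929 − 107.631132 = 27.793797
ρ = K·T·e^{−rT}·N(d₂) = 30.319690

price = 27.793797
ρ = 30.319690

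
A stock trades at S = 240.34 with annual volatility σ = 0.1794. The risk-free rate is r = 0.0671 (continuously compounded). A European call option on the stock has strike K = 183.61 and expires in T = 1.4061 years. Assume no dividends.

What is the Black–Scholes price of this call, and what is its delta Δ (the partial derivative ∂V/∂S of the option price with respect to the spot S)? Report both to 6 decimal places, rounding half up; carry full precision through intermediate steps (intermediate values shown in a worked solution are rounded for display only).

σ√T = 0.1794·√1.4061 = 0.212731
d₁ = (ln(S/K) + (r+σ²/2)T) / (σ√T) = (ln(240.34/183.61) + (0.0671+0.1794²/2)·1.4061) / 0.212731 = (0.269241 + 0.116977) / 0.212731 = 1.815520
d₂ = d₁ − σ√T = 1.815520 − 0.212731 = 1.602789
e^{−rT} = e^{−0.0671·1.4061} = 0.909965
N(d₁) = 0.965278,  N(d₂) = 0.945509
Call price V = S·N(d₁) − K·e^{−rT}·N(d₂) = 231.994910 − 157.974428 = 74.020482
Δ = N(d₁) = 0.965278

price = 74.020482
Δ = 0.965278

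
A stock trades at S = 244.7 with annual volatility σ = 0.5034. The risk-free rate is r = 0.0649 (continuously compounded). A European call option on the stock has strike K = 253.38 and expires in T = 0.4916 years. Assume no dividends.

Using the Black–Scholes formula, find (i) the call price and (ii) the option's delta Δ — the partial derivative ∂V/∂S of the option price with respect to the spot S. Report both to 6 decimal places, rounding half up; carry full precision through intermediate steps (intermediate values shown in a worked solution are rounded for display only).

σ√T = 0.5034·√0.4916 = 0.352955
d₁ = (ln(S/K) + (r+σ²/2)T) / (σ√T) = (ln(244.7/253.38) + (0.0649+0.5034²/2)·0.4916) / 0.352955 = (-0.034857 + 0.094193) / 0.352955 = 0.168112
d₂ = d₁ − σ√T = 0.168112 − 0.352955 = -0.184843
e^{−rT} = e^{−0.0649·0.4916} = 0.968599
N(d₁) = 0.566753,  N(d₂) = 0.426676
Call price V = S·N(d₁) − K·e^{−rT}·N(d₂) = 138.684340 − 104.716400 = 33.967940
Δ = N(d₁) = 0.566753

price = 33.967940
Δ = 0.566753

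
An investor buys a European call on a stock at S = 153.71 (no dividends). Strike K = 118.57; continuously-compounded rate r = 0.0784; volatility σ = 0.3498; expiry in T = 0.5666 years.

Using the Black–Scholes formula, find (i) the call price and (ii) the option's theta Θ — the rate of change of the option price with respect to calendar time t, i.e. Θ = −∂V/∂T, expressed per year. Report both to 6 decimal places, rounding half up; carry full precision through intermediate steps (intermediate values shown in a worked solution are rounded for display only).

σ√T = 0.3498·√0.5666 = 0.263304
d₁ = (ln(S/K) + (r+σ²/2)T) / (σ√T) = (ln(153.71/118.57) + (0.0784+0.3498²/2)·0.5666) / 0.263304 = (0.259564 + 0.079086) / 0.263304 = 1.286155
d₂ = d₁ − σ√T = 1.286155 − 0.263304 = 1.022851
e^{−rT} = e^{−0.0784·0.5666} = 0.956551
N(d₁) = 0.900806,  N(d₂) = 0.846811
Call price V = S·N(d₁) − K·e^{−rT}·N(d₂) = 138.462815 − 96.043770 = 42.419045
φ(d₁) = (1/√(2π))·e^{−d₁²/2} = 0.174464
Θ = −S·φ(d₁)·σ/(2√T) − r·K·e^{−rT}·N(d₂) = −6.231031 − 7.529832 = -13.760863

price = 42.419045
Θ = -13.760863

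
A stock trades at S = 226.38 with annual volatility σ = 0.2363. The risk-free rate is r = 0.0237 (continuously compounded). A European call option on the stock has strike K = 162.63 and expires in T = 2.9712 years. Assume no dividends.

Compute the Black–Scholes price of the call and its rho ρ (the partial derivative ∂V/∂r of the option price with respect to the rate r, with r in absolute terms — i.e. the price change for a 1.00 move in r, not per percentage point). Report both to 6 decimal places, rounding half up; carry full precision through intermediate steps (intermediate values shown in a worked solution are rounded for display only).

σ√T = 0.2363·√2.9712 = 0.407314
d₁ = (ln(S/K) + (r+σ²/2)T) / (σ√T) = (ln(226.38/162.63) + (0.0237+0.2363²/2)·2.9712) / 0.407314 = (0.330737 + 0.153370) / 0.407314 = 1.188535
d₂ = d₁ − σ√T = 1.188535 − 0.407314 = 0.781221
e^{−rT} = e^{−0.0237·2.9712} = 0.932005
N(d₁) = 0.882689,  N(d₂) = 0.782664
Call price V = S·N(d₁) − K·e^{−rT}·N(d₂) = 199.823048 − 118.629825 = 81.193224
ρ = K·T·e^{−rT}·N(d₂) = 352.472935

price = 81.193224
ρ = 352.472935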